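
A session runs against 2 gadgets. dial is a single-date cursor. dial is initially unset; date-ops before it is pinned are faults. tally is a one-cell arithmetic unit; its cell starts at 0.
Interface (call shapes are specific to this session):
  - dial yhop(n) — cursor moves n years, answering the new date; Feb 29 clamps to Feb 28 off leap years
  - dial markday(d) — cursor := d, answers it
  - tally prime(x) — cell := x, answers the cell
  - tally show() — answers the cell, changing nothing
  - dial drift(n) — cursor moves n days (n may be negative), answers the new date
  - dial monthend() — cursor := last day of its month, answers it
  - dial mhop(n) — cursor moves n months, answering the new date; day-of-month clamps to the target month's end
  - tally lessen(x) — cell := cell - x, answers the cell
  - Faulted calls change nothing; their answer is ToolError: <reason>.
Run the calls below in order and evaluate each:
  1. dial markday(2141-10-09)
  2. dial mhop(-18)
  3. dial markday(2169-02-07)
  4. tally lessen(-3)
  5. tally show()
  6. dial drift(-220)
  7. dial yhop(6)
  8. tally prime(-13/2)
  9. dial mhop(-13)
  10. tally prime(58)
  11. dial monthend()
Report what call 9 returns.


→ dial markday(d=2141-10-09)
← 2141-10-09
→ dial mhop(n=-18)
← 2140-04-09
→ dial markday(d=2169-02-07)
← 2169-02-07
→ tally lessen(x=-3)
← 3
→ tally show()
← 3
→ dial drift(n=-220)
← 2168-07-02
→ dial yhop(n=6)
← 2174-07-02
→ tally prime(x=-13/2)
← -13/2
→ dial mhop(n=-13)
← 2173-06-02
→ tally prime(x=58)
← 58
→ dial monthend()
← 2173-06-30

Answer: 2173-06-02


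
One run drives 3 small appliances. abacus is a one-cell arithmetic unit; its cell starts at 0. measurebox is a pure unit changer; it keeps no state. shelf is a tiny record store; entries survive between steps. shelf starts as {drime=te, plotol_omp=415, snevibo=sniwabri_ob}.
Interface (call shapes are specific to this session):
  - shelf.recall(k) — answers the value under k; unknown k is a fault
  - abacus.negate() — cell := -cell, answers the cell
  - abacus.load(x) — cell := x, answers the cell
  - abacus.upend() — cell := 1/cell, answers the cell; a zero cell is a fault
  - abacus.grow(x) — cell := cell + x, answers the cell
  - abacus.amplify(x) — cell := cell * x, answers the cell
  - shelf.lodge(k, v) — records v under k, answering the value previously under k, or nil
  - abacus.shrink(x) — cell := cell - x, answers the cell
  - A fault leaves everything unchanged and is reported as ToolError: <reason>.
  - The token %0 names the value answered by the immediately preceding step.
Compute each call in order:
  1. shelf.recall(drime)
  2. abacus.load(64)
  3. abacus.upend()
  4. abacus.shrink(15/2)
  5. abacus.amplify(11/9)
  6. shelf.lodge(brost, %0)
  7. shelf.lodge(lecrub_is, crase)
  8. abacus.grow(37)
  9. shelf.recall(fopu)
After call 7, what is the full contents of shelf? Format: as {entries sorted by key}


Answer: {brost=-5269/576, drime=te, lecrub_is=crase, plotol_omp=415, snevibo=sniwabri_ob}

Derivation:
Do: shelf.recall[k→drime]
See: te
Do: abacus.load[x→64]
See: 64
Do: abacus.upend[]
See: 1/64
Do: abacus.shrink[x→15/2]
See: -479/64
Do: abacus.amplify[x→11/9]
See: -5269/576
Do: shelf.lodge[k→brost; v→%0]
See: nil
Do: shelf.lodge[k→lecrub_is; v→crase]
See: nil
Do: abacus.grow[x→37]
See: 16043/576
Do: shelf.recall[k→fopu]
See: ToolError: no such key fopu


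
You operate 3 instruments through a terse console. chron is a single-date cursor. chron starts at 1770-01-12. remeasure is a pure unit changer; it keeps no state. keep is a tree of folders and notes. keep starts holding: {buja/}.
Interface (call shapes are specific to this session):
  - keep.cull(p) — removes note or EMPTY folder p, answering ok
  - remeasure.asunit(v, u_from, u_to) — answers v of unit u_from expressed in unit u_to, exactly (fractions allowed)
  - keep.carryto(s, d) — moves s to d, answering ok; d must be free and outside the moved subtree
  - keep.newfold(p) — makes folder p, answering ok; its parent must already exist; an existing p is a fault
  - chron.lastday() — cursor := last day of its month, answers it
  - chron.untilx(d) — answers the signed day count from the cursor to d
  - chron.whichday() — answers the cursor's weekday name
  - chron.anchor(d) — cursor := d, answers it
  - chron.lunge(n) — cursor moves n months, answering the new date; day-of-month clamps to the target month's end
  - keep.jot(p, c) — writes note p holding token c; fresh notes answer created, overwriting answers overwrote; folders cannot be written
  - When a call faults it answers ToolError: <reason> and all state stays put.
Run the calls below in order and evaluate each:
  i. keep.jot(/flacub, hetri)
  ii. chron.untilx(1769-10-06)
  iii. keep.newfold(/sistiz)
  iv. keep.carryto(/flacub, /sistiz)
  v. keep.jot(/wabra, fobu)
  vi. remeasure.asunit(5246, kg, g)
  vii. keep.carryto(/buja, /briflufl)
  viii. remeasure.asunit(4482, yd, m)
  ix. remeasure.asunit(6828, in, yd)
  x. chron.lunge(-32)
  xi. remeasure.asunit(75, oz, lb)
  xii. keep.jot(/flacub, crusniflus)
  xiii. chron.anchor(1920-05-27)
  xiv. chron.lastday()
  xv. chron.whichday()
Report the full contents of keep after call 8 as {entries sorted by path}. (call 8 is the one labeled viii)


~$ jot p='/flacub' c='hetri'
= created
~$ untilx d='1769-10-06'
= -98
~$ newfold p='/sistiz'
= ok
~$ carryto s='/flacub' d='/sistiz'
= ToolError: exists
~$ jot p='/wabra' c='fobu'
= created
~$ asunit v='5246' u_from='kg' u_to='g'
= 5246000
~$ carryto s='/buja' d='/briflufl'
= ok
~$ asunit v='4482' u_from='yd' u_to='m'
= 2561463/625
~$ asunit v='6828' u_from='in' u_to='yd'
= 569/3
~$ lunge n='-32'
= 1767-05-12
~$ asunit v='75' u_from='oz' u_to='lb'
= 75/16
~$ jot p='/flacub' c='crusniflus'
= overwrote
~$ anchor d='1920-05-27'
= 1920-05-27
~$ lastday
= 1920-05-31
~$ whichday
= Monday

Answer: {briflufl/, flacub=hetri, sistiz/, wabra=fobu}


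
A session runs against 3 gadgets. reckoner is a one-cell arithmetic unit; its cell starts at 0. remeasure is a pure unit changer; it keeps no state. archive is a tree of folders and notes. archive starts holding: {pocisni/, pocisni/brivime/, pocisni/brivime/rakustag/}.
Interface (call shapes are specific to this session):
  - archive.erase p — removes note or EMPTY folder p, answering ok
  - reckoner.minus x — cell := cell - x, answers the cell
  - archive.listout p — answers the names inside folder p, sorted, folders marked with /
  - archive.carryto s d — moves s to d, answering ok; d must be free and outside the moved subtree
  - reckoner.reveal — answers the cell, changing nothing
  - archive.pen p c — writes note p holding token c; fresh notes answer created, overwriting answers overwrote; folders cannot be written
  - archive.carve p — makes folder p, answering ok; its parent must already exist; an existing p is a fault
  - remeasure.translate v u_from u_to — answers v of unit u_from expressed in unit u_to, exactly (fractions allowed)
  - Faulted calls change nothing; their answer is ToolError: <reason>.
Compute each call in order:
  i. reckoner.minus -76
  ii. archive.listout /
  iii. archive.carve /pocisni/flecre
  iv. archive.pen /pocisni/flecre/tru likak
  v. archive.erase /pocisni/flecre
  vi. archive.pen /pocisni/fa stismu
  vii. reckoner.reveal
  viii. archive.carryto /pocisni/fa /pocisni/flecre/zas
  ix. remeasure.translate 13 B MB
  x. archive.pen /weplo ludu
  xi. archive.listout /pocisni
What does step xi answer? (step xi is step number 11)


Answer: [brivime/, flecre/]

Derivation:
// minus(-76) == 76
// listout(/) == [pocisni/]
// carve(/pocisni/flecre) == ok
// pen(/pocisni/flecre/tru, likak) == created
// erase(/pocisni/flecre) == ToolError: not empty
// pen(/pocisni/fa, stismu) == created
// reveal() == 76
// carryto(/pocisni/fa, /pocisni/flecre/zas) == ok
// translate(13, B, MB) == 13/1000000
// pen(/weplo, ludu) == created
// listout(/pocisni) == [brivime/, flecre/]


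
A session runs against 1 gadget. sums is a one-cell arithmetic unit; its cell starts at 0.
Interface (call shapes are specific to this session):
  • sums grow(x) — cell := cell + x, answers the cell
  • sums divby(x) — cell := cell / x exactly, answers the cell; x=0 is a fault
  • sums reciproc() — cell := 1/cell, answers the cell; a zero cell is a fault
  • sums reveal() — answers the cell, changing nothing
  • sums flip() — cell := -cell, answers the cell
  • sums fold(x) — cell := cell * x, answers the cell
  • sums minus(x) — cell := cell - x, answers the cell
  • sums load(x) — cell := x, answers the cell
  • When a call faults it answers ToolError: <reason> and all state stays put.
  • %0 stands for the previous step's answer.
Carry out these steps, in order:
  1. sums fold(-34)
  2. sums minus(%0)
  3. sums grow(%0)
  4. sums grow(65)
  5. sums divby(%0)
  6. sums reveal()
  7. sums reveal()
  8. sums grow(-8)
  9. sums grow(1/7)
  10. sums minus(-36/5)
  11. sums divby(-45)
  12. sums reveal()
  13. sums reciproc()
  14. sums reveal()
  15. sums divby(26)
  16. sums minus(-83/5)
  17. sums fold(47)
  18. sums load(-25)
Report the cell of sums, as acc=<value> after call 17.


>> sums fold(x→-34)
<< 0
>> sums minus(x→%0)
<< 0
>> sums grow(x→%0)
<< 0
>> sums grow(x→65)
<< 65
>> sums divby(x→%0)
<< 1
>> sums reveal()
<< 1
>> sums reveal()
<< 1
>> sums grow(x→-8)
<< -7
>> sums grow(x→1/7)
<< -48/7
>> sums minus(x→-36/5)
<< 12/35
>> sums divby(x→-45)
<< -4/525
>> sums reveal()
<< -4/525
>> sums reciproc()
<< -525/4
>> sums reveal()
<< -525/4
>> sums divby(x→26)
<< -525/104
>> sums minus(x→-83/5)
<< 6007/520
>> sums fold(x→47)
<< 282329/520
>> sums load(x→-25)
<< -25

Answer: acc=282329/520


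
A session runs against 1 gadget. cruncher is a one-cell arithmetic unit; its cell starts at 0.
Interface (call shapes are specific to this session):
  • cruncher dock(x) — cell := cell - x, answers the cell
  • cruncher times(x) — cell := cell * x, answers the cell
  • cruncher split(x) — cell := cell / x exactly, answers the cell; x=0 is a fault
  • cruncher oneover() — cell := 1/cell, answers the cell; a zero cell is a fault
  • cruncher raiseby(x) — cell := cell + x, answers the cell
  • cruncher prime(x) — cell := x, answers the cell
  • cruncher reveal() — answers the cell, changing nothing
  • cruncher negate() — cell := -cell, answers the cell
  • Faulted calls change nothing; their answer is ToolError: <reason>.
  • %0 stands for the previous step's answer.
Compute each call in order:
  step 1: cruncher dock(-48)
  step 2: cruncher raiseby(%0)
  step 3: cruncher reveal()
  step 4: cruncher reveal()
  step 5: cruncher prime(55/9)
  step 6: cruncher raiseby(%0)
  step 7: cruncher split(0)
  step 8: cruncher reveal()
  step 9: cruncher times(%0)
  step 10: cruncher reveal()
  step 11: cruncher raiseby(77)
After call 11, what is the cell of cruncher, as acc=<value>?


Answer: acc=18337/81

Derivation:
Do: cruncher dock[x: -48]
See: 48
Do: cruncher raiseby[x: %0]
See: 96
Do: cruncher reveal[]
See: 96
Do: cruncher reveal[]
See: 96
Do: cruncher prime[x: 55/9]
See: 55/9
Do: cruncher raiseby[x: %0]
See: 110/9
Do: cruncher split[x: 0]
See: ToolError: division by zero
Do: cruncher reveal[]
See: 110/9
Do: cruncher times[x: %0]
See: 12100/81
Do: cruncher reveal[]
See: 12100/81
Do: cruncher raiseby[x: 77]
See: 18337/81


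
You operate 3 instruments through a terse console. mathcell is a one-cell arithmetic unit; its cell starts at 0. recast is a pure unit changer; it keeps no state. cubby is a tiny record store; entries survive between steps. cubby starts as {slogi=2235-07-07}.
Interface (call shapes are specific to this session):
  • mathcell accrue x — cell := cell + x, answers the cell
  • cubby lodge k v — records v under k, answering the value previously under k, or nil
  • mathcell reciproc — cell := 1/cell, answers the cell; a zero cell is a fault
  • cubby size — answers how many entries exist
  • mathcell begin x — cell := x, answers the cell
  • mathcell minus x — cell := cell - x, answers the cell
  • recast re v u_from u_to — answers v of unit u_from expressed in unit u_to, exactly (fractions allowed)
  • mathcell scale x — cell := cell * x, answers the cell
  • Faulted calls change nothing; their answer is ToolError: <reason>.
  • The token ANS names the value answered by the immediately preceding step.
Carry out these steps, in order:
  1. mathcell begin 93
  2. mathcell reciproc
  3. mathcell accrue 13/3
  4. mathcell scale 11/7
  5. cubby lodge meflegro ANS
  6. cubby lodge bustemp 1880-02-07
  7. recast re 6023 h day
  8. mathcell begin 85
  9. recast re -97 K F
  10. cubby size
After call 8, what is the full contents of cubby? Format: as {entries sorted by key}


Answer: {bustemp=1880-02-07, meflegro=4444/651, slogi=2235-07-07}

Derivation:
I run mathcell begin(x='93'), — result: 93.
I run mathcell reciproc: 1/93.
Using mathcell accrue(x='13/3'), — result: 404/93.
Using mathcell scale(x='11/7'), and see 4444/651.
Calling cubby lodge(k='meflegro', v='ANS'), which returns nil.
Calling cubby lodge(k='bustemp', v='1880-02-07'), and get nil.
Using recast re(v='6023', u_from='h', u_to='day'): 6023/24.
Using mathcell begin(x='85'), yielding 85.
I try recast re(v='-97', u_from='K', u_to='F'), and see -63427/100.
I run cubby size(), which returns 3.


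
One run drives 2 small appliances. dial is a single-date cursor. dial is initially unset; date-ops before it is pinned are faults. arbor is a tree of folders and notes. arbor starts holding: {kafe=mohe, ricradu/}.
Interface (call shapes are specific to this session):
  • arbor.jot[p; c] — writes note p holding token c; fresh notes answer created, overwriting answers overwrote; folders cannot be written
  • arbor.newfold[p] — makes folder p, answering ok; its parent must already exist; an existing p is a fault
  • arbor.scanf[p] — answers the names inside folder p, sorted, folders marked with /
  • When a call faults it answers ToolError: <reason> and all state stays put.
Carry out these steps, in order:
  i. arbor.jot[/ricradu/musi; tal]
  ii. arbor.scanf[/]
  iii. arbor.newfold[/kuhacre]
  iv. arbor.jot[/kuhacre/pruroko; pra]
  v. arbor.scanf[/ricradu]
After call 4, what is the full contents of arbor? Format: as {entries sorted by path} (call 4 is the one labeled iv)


Answer: {kafe=mohe, kuhacre/, kuhacre/pruroko=pra, ricradu/, ricradu/musi=tal}

Derivation:
% arbor.jot(p→/ricradu/musi, c→tal) ~> created
% arbor.scanf(p→/) ~> [kafe, ricradu/]
% arbor.newfold(p→/kuhacre) ~> ok
% arbor.jot(p→/kuhacre/pruroko, c→pra) ~> created
% arbor.scanf(p→/ricradu) ~> [musi]


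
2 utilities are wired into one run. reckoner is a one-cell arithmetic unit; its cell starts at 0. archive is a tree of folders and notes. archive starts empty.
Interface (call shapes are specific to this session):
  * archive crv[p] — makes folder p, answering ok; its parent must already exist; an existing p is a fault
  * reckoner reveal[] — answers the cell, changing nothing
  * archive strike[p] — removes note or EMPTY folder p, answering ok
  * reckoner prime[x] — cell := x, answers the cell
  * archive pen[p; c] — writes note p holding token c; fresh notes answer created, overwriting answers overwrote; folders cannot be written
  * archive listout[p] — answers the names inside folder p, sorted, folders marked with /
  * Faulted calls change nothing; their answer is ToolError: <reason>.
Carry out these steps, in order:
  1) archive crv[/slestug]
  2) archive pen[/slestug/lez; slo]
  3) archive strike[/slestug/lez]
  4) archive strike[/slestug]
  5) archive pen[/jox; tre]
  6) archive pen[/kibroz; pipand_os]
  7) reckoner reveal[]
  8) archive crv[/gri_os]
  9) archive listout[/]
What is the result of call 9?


I call archive crv with p=/slestug, yielding ok.
I run archive pen with p=/slestug/lez, c=slo, and get created.
Calling archive strike with p=/slestug/lez, giving ok.
I try archive strike with p=/slestug, which returns ok.
Using archive pen with p=/jox, c=tre, → created.
I call archive pen with p=/kibroz, c=pipand_os, giving created.
I call reckoner reveal, and get 0.
Calling archive crv with p=/gri_os, yielding ok.
Next I call archive listout with p=/, which returns [gri_os/, jox, kibroz].

Answer: [gri_os/, jox, kibroz]


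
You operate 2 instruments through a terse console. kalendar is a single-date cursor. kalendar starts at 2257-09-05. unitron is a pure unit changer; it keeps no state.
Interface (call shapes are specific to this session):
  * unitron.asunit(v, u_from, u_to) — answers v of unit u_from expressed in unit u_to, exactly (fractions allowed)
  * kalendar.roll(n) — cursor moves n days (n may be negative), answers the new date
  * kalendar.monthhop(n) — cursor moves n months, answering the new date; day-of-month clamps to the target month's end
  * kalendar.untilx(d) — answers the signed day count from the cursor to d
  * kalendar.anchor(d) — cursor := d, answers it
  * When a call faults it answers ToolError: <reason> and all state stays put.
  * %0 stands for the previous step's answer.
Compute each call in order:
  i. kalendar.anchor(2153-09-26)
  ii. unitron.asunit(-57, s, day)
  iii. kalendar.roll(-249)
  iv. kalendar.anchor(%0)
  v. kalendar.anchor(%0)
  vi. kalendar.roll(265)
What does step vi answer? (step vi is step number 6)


CALL anchor[d='2153-09-26']
RET  2153-09-26
CALL asunit[v='-57'; u_from='s'; u_to='day']
RET  -19/28800
CALL roll[n='-249']
RET  2153-01-20
CALL anchor[d='%0']
RET  2153-01-20
CALL anchor[d='%0']
RET  2153-01-20
CALL roll[n='265']
RET  2153-10-12

Answer: 2153-10-12


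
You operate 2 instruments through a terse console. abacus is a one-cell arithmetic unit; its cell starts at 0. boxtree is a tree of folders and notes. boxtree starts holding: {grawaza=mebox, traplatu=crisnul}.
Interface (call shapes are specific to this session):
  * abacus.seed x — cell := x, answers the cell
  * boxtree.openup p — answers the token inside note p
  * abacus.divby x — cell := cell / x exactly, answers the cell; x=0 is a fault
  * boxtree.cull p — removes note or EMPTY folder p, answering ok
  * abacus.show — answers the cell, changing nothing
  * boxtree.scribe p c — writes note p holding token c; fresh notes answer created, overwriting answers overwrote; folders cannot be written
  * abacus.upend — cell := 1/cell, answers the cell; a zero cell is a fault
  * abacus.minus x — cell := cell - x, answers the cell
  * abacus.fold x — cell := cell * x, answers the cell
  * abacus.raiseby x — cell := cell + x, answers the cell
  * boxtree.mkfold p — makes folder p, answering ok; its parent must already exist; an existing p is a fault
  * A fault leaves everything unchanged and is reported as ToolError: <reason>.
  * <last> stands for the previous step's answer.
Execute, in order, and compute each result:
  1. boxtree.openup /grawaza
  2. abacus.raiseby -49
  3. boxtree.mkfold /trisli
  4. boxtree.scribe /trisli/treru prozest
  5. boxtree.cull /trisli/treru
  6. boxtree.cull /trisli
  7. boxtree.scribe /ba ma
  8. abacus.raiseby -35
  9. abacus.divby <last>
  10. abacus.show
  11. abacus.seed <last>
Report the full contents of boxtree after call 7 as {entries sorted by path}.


Answer: {ba=ma, grawaza=mebox, traplatu=crisnul}

Derivation:
·→ boxtree.openup(p='/grawaza')
·← mebox
·→ abacus.raiseby(x='-49')
·← -49
·→ boxtree.mkfold(p='/trisli')
·← ok
·→ boxtree.scribe(p='/trisli/treru', c='prozest')
·← created
·→ boxtree.cull(p='/trisli/treru')
·← ok
·→ boxtree.cull(p='/trisli')
·← ok
·→ boxtree.scribe(p='/ba', c='ma')
·← created
·→ abacus.raiseby(x='-35')
·← -84
·→ abacus.divby(x='<last>')
·← 1
·→ abacus.show()
·← 1
·→ abacus.seed(x='<last>')
·← 1


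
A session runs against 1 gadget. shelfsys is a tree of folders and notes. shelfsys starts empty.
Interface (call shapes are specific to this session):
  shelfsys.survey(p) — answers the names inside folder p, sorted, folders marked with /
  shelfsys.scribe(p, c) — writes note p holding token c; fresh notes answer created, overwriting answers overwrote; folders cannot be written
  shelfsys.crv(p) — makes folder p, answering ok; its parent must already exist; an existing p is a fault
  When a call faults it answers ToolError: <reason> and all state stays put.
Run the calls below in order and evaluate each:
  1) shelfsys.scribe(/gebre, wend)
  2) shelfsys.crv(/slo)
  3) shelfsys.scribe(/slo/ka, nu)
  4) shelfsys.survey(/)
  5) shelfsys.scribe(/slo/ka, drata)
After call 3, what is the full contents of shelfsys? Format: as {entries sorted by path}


! shelfsys.scribe(p: /gebre, c: wend) ~> created
! shelfsys.crv(p: /slo) ~> ok
! shelfsys.scribe(p: /slo/ka, c: nu) ~> created
! shelfsys.survey(p: /) ~> [gebre, slo/]
! shelfsys.scribe(p: /slo/ka, c: drata) ~> overwrote

Answer: {gebre=wend, slo/, slo/ka=nu}


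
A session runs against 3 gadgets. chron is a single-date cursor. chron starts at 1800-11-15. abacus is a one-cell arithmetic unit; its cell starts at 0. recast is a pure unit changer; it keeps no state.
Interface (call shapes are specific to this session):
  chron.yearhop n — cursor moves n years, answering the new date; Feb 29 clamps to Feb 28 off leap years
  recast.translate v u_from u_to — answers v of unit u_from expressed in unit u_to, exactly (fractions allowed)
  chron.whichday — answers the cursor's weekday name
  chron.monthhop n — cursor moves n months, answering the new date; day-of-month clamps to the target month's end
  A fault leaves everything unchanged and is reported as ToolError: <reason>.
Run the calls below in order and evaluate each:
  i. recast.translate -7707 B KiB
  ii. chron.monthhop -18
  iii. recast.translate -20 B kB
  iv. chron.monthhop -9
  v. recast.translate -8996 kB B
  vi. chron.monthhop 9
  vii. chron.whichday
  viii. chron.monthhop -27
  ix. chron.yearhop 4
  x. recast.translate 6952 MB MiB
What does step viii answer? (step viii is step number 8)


==> recast.translate(v→-7707, u_from→B, u_to→KiB)
<== -7707/1024
==> chron.monthhop(n→-18)
<== 1799-05-15
==> recast.translate(v→-20, u_from→B, u_to→kB)
<== -1/50
==> chron.monthhop(n→-9)
<== 1798-08-15
==> recast.translate(v→-8996, u_from→kB, u_to→B)
<== -8996000
==> chron.monthhop(n→9)
<== 1799-05-15
==> chron.whichday()
<== Wednesday
==> chron.monthhop(n→-27)
<== 1797-02-15
==> chron.yearhop(n→4)
<== 1801-02-15
==> recast.translate(v→6952, u_from→MB, u_to→MiB)
<== 13578125/2048

Answer: 1797-02-15


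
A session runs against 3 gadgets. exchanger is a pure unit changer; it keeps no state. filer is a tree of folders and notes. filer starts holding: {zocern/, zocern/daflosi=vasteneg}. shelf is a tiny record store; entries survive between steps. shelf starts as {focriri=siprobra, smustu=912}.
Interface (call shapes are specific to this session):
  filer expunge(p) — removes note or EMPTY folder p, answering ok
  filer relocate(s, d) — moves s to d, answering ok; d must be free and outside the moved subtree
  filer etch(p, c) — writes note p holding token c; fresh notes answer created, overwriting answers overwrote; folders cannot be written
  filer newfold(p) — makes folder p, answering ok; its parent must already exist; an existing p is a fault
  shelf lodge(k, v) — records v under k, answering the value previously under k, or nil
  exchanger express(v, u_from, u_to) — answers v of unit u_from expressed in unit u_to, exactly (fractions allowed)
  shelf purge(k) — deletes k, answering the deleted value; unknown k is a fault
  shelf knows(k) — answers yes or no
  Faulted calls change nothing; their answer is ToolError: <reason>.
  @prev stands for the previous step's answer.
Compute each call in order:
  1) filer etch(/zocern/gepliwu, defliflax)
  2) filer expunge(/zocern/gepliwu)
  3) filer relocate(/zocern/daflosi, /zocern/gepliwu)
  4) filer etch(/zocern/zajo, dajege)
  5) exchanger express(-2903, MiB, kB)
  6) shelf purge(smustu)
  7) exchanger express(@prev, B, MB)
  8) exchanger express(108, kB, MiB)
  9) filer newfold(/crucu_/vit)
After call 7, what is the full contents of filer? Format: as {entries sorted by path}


Answer: {zocern/, zocern/gepliwu=vasteneg, zocern/zajo=dajege}

Derivation:
! 1. filer etch(p=/zocern/gepliwu, c=defliflax) == created
! 2. filer expunge(p=/zocern/gepliwu) == ok
! 3. filer relocate(s=/zocern/daflosi, d=/zocern/gepliwu) == ok
! 4. filer etch(p=/zocern/zajo, c=dajege) == created
! 5. exchanger express(v=-2903, u_from=MiB, u_to=kB) == -380502016/125
! 6. shelf purge(k=smustu) == 912
! 7. exchanger express(v=@prev, u_from=B, u_to=MB) == 57/62500
! 8. exchanger express(v=108, u_from=kB, u_to=MiB) == 3375/32768
! 9. filer newfold(p=/crucu_/vit) == ToolError: no parent


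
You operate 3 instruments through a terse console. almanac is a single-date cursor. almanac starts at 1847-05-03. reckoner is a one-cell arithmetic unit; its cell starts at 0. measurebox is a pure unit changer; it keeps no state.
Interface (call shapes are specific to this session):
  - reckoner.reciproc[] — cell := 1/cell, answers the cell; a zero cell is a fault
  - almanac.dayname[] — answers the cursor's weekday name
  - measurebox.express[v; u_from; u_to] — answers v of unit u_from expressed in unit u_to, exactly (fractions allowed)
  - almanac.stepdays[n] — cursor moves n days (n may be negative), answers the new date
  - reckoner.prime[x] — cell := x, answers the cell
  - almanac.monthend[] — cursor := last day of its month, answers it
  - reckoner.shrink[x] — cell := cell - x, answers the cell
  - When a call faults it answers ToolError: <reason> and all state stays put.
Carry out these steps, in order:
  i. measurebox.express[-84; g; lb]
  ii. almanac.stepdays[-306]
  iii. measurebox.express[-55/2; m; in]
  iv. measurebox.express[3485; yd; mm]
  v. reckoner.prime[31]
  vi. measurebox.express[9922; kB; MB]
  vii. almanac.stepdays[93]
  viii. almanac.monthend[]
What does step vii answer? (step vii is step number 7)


Answer: 1846-10-02

Derivation:
Do: measurebox.express[v→-84; u_from→g; u_to→lb]
See: -1200000/6479891
Do: almanac.stepdays[n→-306]
See: 1846-07-01
Do: measurebox.express[v→-55/2; u_from→m; u_to→in]
See: -137500/127
Do: measurebox.express[v→3485; u_from→yd; u_to→mm]
See: 3186684
Do: reckoner.prime[x→31]
See: 31
Do: measurebox.express[v→9922; u_from→kB; u_to→MB]
See: 4961/500
Do: almanac.stepdays[n→93]
See: 1846-10-02
Do: almanac.monthend[]
See: 1846-10-31


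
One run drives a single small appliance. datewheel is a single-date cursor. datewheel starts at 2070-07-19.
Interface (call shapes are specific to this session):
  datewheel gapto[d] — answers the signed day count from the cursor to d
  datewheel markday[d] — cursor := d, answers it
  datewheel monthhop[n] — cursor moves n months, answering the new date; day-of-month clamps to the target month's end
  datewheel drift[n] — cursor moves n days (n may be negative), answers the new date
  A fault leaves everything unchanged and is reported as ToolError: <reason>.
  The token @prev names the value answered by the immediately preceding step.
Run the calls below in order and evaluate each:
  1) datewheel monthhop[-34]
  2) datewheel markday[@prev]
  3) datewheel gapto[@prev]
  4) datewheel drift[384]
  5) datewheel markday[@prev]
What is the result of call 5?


I run datewheel monthhop(n='-34'), which returns 2067-09-19.
Now I run datewheel markday(d='@prev'): 2067-09-19.
Calling datewheel gapto(d='@prev'), yielding 0.
I use datewheel drift(n='384'), and see 2068-10-07.
I invoke datewheel markday(d='@prev'), which returns 2068-10-07.

Answer: 2068-10-07


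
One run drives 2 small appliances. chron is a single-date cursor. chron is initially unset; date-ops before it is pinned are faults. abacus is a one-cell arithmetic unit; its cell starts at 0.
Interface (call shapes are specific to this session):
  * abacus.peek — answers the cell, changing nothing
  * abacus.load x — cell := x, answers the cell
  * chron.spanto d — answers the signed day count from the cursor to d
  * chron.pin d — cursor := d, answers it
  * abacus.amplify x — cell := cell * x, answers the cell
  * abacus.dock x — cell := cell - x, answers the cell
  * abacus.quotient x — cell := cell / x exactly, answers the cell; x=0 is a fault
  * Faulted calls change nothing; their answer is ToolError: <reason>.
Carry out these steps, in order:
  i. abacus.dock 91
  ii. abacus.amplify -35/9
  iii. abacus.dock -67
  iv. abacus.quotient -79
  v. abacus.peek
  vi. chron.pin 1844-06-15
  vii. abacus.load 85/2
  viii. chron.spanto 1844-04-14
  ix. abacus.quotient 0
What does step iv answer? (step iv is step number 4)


Answer: -3788/711

Derivation:
~$ abacus.dock x='91'
= -91
~$ abacus.amplify x='-35/9'
= 3185/9
~$ abacus.dock x='-67'
= 3788/9
~$ abacus.quotient x='-79'
= -3788/711
~$ abacus.peek
= -3788/711
~$ chron.pin d='1844-06-15'
= 1844-06-15
~$ abacus.load x='85/2'
= 85/2
~$ chron.spanto d='1844-04-14'
= -62
~$ abacus.quotient x='0'
= ToolError: division by zero


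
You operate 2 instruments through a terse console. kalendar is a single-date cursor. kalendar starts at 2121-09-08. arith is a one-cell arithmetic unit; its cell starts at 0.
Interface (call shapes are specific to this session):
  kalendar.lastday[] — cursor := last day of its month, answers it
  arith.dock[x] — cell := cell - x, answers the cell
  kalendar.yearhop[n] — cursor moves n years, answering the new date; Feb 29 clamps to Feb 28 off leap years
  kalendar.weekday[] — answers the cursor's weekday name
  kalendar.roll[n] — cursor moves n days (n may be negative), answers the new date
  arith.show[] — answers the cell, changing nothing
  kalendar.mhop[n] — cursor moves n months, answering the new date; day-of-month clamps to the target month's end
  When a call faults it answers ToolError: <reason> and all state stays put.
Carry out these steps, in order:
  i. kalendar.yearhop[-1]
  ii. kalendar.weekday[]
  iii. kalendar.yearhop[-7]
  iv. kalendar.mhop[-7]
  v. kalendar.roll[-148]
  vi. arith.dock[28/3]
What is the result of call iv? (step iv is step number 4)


% kalendar.yearhop n='-1'
[out] 2120-09-08
% kalendar.weekday
[out] Sunday
% kalendar.yearhop n='-7'
[out] 2113-09-08
% kalendar.mhop n='-7'
[out] 2113-02-08
% kalendar.roll n='-148'
[out] 2112-09-13
% arith.dock x='28/3'
[out] -28/3

Answer: 2113-02-08


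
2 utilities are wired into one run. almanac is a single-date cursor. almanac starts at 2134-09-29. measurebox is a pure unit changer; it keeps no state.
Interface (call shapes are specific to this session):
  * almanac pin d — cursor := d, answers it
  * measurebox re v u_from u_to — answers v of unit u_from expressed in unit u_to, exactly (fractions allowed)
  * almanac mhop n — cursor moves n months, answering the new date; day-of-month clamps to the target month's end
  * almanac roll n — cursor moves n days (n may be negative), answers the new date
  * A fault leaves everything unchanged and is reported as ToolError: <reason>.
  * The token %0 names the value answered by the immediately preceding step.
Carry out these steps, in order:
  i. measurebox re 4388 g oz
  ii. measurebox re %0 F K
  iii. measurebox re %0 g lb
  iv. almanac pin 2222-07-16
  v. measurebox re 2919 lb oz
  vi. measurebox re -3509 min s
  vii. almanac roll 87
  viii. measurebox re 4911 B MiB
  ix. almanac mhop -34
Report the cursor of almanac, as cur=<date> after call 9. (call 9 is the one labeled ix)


% 1. measurebox re(4388, g, oz) => 7020800000/45359237
% 2. measurebox re(%0, F, K) => 2787108047179/8164662660
% 3. measurebox re(%0, g, lb) => 13935540235895000/18517143430999521
% 4. almanac pin(2222-07-16) => 2222-07-16
% 5. measurebox re(2919, lb, oz) => 46704
% 6. measurebox re(-3509, min, s) => -210540
% 7. almanac roll(87) => 2222-10-11
% 8. measurebox re(4911, B, MiB) => 4911/1048576
% 9. almanac mhop(-34) => 2219-12-11

Answer: cur=2219-12-11


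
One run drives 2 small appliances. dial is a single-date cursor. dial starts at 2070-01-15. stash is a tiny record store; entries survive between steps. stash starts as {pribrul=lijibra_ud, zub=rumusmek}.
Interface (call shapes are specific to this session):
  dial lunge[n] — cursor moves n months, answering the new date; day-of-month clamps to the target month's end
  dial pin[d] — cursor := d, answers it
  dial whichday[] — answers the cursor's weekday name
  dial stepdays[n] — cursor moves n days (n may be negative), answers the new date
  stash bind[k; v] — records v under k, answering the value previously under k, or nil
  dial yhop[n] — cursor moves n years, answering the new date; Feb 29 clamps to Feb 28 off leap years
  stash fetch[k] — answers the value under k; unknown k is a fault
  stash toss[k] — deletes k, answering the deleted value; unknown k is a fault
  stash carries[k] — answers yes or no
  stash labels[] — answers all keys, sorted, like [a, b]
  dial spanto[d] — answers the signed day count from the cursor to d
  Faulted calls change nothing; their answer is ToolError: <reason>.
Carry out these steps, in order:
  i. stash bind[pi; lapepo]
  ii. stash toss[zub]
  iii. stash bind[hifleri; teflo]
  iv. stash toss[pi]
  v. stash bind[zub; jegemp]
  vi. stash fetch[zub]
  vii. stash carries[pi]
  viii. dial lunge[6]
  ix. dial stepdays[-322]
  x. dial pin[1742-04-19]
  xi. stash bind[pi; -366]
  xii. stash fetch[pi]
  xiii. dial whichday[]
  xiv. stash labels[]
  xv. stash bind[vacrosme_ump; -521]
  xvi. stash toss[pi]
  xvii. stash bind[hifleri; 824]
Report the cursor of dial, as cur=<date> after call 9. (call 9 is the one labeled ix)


Act: stash bind[k=pi; v=lapepo]
Obs: nil
Act: stash toss[k=zub]
Obs: rumusmek
Act: stash bind[k=hifleri; v=teflo]
Obs: nil
Act: stash toss[k=pi]
Obs: lapepo
Act: stash bind[k=zub; v=jegemp]
Obs: nil
Act: stash fetch[k=zub]
Obs: jegemp
Act: stash carries[k=pi]
Obs: no
Act: dial lunge[n=6]
Obs: 2070-07-15
Act: dial stepdays[n=-322]
Obs: 2069-08-27
Act: dial pin[d=1742-04-19]
Obs: 1742-04-19
Act: stash bind[k=pi; v=-366]
Obs: nil
Act: stash fetch[k=pi]
Obs: -366
Act: dial whichday[]
Obs: Thursday
Act: stash labels[]
Obs: [hifleri, pi, pribrul, zub]
Act: stash bind[k=vacrosme_ump; v=-521]
Obs: nil
Act: stash toss[k=pi]
Obs: -366
Act: stash bind[k=hifleri; v=824]
Obs: teflo

Answer: cur=2069-08-27


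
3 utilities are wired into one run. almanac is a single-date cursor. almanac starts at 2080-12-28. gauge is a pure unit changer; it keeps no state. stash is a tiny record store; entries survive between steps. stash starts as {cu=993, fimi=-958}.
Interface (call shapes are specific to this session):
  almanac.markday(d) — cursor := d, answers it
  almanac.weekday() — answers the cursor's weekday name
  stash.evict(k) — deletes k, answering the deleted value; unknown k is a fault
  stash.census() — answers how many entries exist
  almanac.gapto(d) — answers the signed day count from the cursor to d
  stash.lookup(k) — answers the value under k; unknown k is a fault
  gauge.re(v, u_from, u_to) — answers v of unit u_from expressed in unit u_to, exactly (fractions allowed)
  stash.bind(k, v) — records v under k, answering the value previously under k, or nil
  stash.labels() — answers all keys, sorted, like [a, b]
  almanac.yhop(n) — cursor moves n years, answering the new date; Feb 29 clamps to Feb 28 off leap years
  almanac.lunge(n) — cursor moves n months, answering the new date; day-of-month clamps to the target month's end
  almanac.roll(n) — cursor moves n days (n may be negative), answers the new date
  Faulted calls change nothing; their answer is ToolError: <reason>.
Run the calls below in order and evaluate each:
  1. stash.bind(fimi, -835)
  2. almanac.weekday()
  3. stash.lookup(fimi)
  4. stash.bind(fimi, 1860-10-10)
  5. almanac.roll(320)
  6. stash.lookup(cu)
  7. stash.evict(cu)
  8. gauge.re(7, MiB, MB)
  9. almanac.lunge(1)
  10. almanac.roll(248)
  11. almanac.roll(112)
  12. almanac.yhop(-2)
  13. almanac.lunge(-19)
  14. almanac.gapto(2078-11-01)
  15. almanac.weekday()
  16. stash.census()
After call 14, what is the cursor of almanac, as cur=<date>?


→ stash.bind(k='fimi', v='-835')
← -958
→ almanac.weekday()
← Saturday
→ stash.lookup(k='fimi')
← -835
→ stash.bind(k='fimi', v='1860-10-10')
← -835
→ almanac.roll(n='320')
← 2081-11-13
→ stash.lookup(k='cu')
← 993
→ stash.evict(k='cu')
← 993
→ gauge.re(v='7', u_from='MiB', u_to='MB')
← 114688/15625
→ almanac.lunge(n='1')
← 2081-12-13
→ almanac.roll(n='248')
← 2082-08-18
→ almanac.roll(n='112')
← 2082-12-08
→ almanac.yhop(n='-2')
← 2080-12-08
→ almanac.lunge(n='-19')
← 2079-05-08
→ almanac.gapto(d='2078-11-01')
← -188
→ almanac.weekday()
← Monday
→ stash.census()
← 1

Answer: cur=2079-05-08


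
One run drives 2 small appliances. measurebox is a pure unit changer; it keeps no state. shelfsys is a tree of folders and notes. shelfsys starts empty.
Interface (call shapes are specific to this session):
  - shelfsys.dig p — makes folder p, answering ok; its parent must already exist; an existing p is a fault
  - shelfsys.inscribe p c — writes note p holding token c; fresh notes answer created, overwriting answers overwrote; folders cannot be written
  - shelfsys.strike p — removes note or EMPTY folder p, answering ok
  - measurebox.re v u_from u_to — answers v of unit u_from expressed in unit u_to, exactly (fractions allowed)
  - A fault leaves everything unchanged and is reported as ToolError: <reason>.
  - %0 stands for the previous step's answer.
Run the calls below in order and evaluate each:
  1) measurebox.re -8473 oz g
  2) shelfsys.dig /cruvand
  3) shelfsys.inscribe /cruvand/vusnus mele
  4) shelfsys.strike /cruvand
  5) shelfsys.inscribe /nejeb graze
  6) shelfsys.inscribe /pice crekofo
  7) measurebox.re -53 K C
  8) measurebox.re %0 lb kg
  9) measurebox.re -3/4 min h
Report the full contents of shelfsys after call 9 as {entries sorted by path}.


! measurebox.re(v=-8473, u_from=oz, u_to=g) : -384328815101/1600000
! shelfsys.dig(p=/cruvand) : ok
! shelfsys.inscribe(p=/cruvand/vusnus, c=mele) : created
! shelfsys.strike(p=/cruvand) : ToolError: not empty
! shelfsys.inscribe(p=/nejeb, c=graze) : created
! shelfsys.inscribe(p=/pice, c=crekofo) : created
! measurebox.re(v=-53, u_from=K, u_to=C) : -6523/20
! measurebox.re(v=%0, u_from=lb, u_to=kg) : -295878302951/2000000000
! measurebox.re(v=-3/4, u_from=min, u_to=h) : -1/80

Answer: {cruvand/, cruvand/vusnus=mele, nejeb=graze, pice=crekofo}


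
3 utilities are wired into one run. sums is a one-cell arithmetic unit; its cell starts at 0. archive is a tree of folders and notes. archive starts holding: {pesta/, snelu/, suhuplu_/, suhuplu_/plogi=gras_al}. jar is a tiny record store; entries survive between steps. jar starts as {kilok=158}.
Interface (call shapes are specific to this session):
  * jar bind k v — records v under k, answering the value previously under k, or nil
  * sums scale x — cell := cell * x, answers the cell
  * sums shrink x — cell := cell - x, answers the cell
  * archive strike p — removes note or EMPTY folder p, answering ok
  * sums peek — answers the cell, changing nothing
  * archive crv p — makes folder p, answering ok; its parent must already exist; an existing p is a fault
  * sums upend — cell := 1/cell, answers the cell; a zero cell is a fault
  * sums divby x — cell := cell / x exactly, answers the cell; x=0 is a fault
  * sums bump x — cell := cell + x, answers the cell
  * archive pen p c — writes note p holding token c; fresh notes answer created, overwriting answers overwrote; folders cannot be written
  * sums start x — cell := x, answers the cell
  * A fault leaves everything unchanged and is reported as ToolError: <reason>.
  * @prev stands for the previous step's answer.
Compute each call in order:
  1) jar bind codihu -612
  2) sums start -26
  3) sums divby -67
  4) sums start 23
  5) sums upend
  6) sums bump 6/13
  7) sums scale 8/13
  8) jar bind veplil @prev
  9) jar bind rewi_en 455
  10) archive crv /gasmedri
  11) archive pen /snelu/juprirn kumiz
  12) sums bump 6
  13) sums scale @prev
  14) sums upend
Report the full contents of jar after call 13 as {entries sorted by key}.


-> jar bind(k=codihu, v=-612)
<- nil
-> sums start(x=-26)
<- -26
-> sums divby(x=-67)
<- 26/67
-> sums start(x=23)
<- 23
-> sums upend()
<- 1/23
-> sums bump(x=6/13)
<- 151/299
-> sums scale(x=8/13)
<- 1208/3887
-> jar bind(k=veplil, v=@prev)
<- nil
-> jar bind(k=rewi_en, v=455)
<- nil
-> archive crv(p=/gasmedri)
<- ok
-> archive pen(p=/snelu/juprirn, c=kumiz)
<- created
-> sums bump(x=6)
<- 24530/3887
-> sums scale(x=@prev)
<- 601720900/15108769
-> sums upend()
<- 15108769/601720900

Answer: {codihu=-612, kilok=158, rewi_en=455, veplil=1208/3887}
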